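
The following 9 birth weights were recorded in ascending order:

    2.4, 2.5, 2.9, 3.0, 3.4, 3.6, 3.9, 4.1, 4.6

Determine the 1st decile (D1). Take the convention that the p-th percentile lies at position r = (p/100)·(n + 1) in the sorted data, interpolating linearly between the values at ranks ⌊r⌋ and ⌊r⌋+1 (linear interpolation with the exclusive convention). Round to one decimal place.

2.4

n = 9.
r = (10/100)·(9 + 1) = 1.
r is an integer, so P10 is the value at rank 1: 2.4.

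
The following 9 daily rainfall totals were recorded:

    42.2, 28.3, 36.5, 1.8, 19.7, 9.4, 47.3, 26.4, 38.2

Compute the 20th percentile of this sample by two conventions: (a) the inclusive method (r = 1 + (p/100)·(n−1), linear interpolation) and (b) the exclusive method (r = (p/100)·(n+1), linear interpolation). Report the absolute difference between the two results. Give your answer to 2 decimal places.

Sorted: 1.8, 9.4, 19.7, 26.4, 28.3, 36.5, 38.2, 42.2, 47.3.
n = 9.
(a) r = 2.6; between ranks 2 (9.4) and 3 (19.7): 15.58.
(b) r = 2 → value at rank 2 = 9.4.
|15.58 − 9.4| = 6.18.

6.18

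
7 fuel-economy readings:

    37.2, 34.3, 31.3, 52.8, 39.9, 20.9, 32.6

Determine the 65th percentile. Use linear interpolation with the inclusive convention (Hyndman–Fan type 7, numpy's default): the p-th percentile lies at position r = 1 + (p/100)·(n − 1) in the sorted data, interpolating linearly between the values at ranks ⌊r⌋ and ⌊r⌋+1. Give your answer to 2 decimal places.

Sorted: 20.9, 31.3, 32.6, 34.3, 37.2, 39.9, 52.8.
n = 7.
r = 1 + (65/100)·(7 − 1) = 1 + 3.9 = 4.9.
Rank 4 is 34.3 and rank 5 is 37.2.
Interpolate: 34.3 + 0.9·(37.2 − 34.3) = 34.3 + 0.9·2.9 = 36.91.

36.91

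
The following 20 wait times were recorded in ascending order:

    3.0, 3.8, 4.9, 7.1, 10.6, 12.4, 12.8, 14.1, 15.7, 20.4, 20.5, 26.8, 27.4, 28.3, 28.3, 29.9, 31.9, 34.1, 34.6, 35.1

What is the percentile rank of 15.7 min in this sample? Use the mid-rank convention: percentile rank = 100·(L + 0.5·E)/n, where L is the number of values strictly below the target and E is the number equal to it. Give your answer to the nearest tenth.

Count below 15.7: L = 8; count equal: E = 1; n = 20.
Percentile rank = 100·(8 + 0.5·1)/20 = 100·8.5/20 = 42.5.

42.5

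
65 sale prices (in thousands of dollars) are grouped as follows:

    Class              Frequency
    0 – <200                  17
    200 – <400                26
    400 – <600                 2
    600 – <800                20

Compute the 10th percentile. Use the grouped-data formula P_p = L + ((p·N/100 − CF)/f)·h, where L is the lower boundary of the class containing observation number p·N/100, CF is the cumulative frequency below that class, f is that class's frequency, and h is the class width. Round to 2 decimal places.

N = 65; target position k = 10/100 · 65 = 6.5.
Cumulative frequencies: 17, 43, 45, 65.
Observation 6.5 falls in the class 0 – <200.
L = 0, CF = 0, f = 17, h = 200.
P10 = 0 + ((6.5 − 0)/17)·200 = 0 + 76.4706 = 76.4706.

76.47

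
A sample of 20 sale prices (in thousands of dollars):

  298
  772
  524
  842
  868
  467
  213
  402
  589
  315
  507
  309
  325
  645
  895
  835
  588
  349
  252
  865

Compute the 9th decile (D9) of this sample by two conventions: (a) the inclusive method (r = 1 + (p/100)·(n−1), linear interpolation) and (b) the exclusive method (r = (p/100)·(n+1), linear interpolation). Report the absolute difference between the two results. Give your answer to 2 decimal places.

Sorted: 213, 252, 298, 309, 315, 325, 349, 402, 467, 507, 524, 588, 589, 645, 772, 835, 842, 865, 868, 895.
n = 20.
(a) r = 18.1; between ranks 18 (865) and 19 (868): 865.3.
(b) r = 18.9; between ranks 18 (865) and 19 (868): 867.7.
|865.3 − 867.7| = 2.4.

2.40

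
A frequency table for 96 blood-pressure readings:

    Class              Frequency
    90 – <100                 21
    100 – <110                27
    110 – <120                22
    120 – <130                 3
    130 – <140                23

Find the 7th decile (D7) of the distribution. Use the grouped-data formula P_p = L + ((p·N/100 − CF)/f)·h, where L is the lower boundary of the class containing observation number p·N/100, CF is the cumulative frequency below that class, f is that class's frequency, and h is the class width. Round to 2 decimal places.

N = 96; target position k = 70/100 · 96 = 67.2.
Cumulative frequencies: 21, 48, 70, 73, 96.
Observation 67.2 falls in the class 110 – <120.
L = 110, CF = 48, f = 22, h = 10.
P70 = 110 + ((67.2 − 48)/22)·10 = 110 + 8.72727 = 118.727.

118.73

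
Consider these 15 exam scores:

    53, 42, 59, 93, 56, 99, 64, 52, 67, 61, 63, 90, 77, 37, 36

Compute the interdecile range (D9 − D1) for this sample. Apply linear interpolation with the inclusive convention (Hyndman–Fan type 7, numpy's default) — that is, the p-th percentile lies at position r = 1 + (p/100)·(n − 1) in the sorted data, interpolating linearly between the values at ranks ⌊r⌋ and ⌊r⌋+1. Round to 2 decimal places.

Sorted: 36, 37, 42, 52, 53, 56, 59, 61, 63, 64, 67, 77, 90, 93, 99.
n = 15.
P10: r = 2.4; ranks 2–3 are 37, 42; interpolating gives 39.
P90: r = 13.6; ranks 13–14 are 90, 93; interpolating gives 91.8.
Difference: 91.8 − 39 = 52.8.

52.80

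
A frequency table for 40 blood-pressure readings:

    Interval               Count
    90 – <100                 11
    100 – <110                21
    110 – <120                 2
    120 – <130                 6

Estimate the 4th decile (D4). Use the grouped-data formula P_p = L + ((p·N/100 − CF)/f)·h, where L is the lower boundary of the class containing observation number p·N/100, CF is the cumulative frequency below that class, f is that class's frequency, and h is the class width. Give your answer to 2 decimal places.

N = 40; target position k = 40/100 · 40 = 16.
Cumulative frequencies: 11, 32, 34, 40.
Observation 16 falls in the class 100 – <110.
L = 100, CF = 11, f = 21, h = 10.
P40 = 100 + ((16 − 11)/21)·10 = 100 + 2.38095 = 102.381.

102.38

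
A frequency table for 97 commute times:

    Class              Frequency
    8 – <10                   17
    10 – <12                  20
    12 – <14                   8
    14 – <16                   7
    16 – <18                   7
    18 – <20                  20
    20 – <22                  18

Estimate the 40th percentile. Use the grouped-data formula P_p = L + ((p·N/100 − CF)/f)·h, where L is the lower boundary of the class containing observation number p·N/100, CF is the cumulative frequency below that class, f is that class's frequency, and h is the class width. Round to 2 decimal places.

N = 97; target position k = 40/100 · 97 = 38.8.
Cumulative frequencies: 17, 37, 45, 52, 59, 79, 97.
Observation 38.8 falls in the class 12 – <14.
L = 12, CF = 37, f = 8, h = 2.
P40 = 12 + ((38.8 − 37)/8)·2 = 12 + 0.45 = 12.45.

12.45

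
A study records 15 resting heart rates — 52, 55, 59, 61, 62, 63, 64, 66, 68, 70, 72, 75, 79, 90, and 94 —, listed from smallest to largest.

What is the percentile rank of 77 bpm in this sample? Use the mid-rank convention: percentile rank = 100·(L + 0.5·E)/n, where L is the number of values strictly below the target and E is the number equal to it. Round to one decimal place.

80.0

Count below 77: L = 12; count equal: E = 0; n = 15.
Percentile rank = 100·(12 + 0.5·0)/15 = 100·12/15 = 80.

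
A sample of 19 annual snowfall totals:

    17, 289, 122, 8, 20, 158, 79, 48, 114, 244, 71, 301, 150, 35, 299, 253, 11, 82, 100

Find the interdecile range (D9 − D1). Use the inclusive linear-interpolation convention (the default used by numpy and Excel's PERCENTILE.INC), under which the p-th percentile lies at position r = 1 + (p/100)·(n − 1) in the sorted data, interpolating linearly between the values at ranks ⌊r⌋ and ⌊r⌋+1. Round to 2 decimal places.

Sorted: 8, 11, 17, 20, 35, 48, 71, 79, 82, 100, 114, 122, 150, 158, 244, 253, 289, 299, 301.
n = 19.
P10: r = 2.8; ranks 2–3 are 11, 17; interpolating gives 15.8.
P90: r = 17.2; ranks 17–18 are 289, 299; interpolating gives 291.
Difference: 291 − 15.8 = 275.2.

275.20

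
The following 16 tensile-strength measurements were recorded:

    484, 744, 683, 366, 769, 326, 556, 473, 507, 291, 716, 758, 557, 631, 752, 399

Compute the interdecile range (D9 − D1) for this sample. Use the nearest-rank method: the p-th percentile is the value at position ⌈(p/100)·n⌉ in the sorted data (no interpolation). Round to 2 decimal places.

Sorted: 291, 326, 366, 399, 473, 484, 507, 556, 557, 631, 683, 716, 744, 752, 758, 769.
n = 16.
P10: rank ⌈10/100·16⌉ = 2 → 326.
P90: rank ⌈90/100·16⌉ = 15 → 758.
Difference: 758 − 326 = 432.

432.00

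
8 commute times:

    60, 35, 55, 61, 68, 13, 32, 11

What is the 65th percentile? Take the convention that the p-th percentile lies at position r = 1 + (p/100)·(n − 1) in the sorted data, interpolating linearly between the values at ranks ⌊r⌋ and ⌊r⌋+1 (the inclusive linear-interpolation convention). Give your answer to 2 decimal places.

57.75

Sorted: 11, 13, 32, 35, 55, 60, 61, 68.
n = 8.
r = 1 + (65/100)·(8 − 1) = 1 + 4.55 = 5.55.
Rank 5 is 55 and rank 6 is 60.
Interpolate: 55 + 0.55·(60 − 55) = 55 + 0.55·5 = 57.75.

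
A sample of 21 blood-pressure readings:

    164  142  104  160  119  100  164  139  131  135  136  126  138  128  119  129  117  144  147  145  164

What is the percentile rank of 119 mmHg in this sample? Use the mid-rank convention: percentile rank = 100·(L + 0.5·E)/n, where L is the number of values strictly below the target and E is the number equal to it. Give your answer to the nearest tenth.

Sorted: 100, 104, 117, 119, 119, 126, 128, 129, 131, 135, 136, 138, 139, 142, 144, 145, 147, 160, 164, 164, 164.
Count below 119: L = 3; count equal: E = 2; n = 21.
Percentile rank = 100·(3 + 0.5·2)/21 = 100·4/21 = 19.05.

19.0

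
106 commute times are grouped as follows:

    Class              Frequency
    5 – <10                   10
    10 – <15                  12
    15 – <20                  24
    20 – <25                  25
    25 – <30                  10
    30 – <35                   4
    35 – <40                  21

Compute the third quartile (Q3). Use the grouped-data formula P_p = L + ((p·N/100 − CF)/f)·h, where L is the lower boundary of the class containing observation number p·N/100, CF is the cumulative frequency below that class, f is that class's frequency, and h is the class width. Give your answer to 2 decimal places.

29.25

N = 106; target position k = 75/100 · 106 = 79.5.
Cumulative frequencies: 10, 22, 46, 71, 81, 85, 106.
Observation 79.5 falls in the class 25 – <30.
L = 25, CF = 71, f = 10, h = 5.
P75 = 25 + ((79.5 − 71)/10)·5 = 25 + 4.25 = 29.25.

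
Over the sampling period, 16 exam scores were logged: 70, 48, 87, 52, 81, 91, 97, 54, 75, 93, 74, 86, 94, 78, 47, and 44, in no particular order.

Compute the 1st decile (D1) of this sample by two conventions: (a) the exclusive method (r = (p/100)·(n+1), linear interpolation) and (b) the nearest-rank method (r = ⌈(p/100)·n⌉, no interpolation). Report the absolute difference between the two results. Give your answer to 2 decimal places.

0.90

Sorted: 44, 47, 48, 52, 54, 70, 74, 75, 78, 81, 86, 87, 91, 93, 94, 97.
n = 16.
(a) r = 1.7; between ranks 1 (44) and 2 (47): 46.1.
(b) the nearest-rank method: rank 2 → 47.
|46.1 − 47| = 0.9.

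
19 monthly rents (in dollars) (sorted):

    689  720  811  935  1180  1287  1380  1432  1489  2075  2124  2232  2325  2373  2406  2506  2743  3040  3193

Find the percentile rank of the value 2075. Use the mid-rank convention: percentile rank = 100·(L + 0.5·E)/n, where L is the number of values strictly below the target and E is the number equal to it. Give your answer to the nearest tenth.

Count below 2075: L = 9; count equal: E = 1; n = 19.
Percentile rank = 100·(9 + 0.5·1)/19 = 100·9.5/19 = 50.

50.0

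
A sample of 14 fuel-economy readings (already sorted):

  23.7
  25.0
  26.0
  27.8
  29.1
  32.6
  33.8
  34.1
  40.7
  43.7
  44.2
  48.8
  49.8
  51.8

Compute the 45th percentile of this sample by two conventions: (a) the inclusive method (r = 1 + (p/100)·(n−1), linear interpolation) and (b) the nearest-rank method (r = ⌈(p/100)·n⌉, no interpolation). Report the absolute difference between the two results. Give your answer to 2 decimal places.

0.18

n = 14.
(a) r = 6.85; between ranks 6 (32.6) and 7 (33.8): 33.62.
(b) the nearest-rank method: rank 7 → 33.8.
|33.62 − 33.8| = 0.18.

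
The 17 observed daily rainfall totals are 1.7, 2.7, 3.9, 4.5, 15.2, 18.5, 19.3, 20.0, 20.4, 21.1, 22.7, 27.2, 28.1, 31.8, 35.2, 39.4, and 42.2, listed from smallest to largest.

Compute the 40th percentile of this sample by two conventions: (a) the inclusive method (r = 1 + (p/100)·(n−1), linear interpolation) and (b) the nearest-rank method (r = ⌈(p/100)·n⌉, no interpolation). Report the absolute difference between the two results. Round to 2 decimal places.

0.28

n = 17.
(a) r = 7.4; between ranks 7 (19.3) and 8 (20.0): 19.58.
(b) the nearest-rank method: rank 7 → 19.3.
|19.58 − 19.3| = 0.28.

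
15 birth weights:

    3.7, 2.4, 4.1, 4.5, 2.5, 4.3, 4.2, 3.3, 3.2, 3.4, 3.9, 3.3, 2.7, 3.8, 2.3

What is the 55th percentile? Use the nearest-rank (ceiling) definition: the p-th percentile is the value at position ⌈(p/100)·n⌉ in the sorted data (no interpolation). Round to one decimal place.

Sorted: 2.3, 2.4, 2.5, 2.7, 3.2, 3.3, 3.3, 3.4, 3.7, 3.8, 3.9, 4.1, 4.2, 4.3, 4.5.
n = 15.
Position = ⌈55/100 · 15⌉ = ⌈8.25⌉ = 9.
The value at rank 9 is 3.7.

3.7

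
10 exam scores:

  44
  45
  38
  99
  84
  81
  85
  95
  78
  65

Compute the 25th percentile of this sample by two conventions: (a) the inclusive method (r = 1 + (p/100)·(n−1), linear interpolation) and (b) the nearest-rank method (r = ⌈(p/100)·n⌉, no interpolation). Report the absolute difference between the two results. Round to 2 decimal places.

5.00

Sorted: 38, 44, 45, 65, 78, 81, 84, 85, 95, 99.
n = 10.
(a) r = 3.25; between ranks 3 (45) and 4 (65): 50.
(b) the nearest-rank method: rank 3 → 45.
|50 − 45| = 5.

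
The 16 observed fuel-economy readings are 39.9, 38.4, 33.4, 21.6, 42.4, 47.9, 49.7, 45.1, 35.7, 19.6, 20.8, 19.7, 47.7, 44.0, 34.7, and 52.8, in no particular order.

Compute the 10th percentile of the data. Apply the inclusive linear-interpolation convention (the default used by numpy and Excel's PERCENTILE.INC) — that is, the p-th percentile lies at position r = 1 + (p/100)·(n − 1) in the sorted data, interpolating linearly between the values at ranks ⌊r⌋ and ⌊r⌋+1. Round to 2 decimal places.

20.25

Sorted: 19.6, 19.7, 20.8, 21.6, 33.4, 34.7, 35.7, 38.4, 39.9, 42.4, 44.0, 45.1, 47.7, 47.9, 49.7, 52.8.
n = 16.
r = 1 + (10/100)·(16 − 1) = 1 + 1.5 = 2.5.
Rank 2 is 19.7 and rank 3 is 20.8.
Interpolate: 19.7 + 0.5·(20.8 − 19.7) = 19.7 + 0.5·1.1 = 20.25.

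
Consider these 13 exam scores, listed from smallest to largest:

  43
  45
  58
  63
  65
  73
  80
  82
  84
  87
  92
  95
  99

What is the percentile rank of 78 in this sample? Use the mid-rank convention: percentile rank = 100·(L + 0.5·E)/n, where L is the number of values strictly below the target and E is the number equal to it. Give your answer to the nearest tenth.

Count below 78: L = 6; count equal: E = 0; n = 13.
Percentile rank = 100·(6 + 0.5·0)/13 = 100·6/13 = 46.15.

46.2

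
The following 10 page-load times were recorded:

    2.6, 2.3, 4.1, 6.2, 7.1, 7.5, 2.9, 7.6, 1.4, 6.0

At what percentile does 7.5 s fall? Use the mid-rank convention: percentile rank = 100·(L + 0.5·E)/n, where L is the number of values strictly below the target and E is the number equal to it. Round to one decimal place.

85.0

Sorted: 1.4, 2.3, 2.6, 2.9, 4.1, 6.0, 6.2, 7.1, 7.5, 7.6.
Count below 7.5: L = 8; count equal: E = 1; n = 10.
Percentile rank = 100·(8 + 0.5·1)/10 = 100·8.5/10 = 85.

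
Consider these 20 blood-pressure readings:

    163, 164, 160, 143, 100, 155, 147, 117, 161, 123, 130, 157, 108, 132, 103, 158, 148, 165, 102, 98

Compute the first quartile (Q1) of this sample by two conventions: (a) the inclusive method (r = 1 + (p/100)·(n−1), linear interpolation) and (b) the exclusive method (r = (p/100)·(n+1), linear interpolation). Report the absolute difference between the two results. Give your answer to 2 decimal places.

Sorted: 98, 100, 102, 103, 108, 117, 123, 130, 132, 143, 147, 148, 155, 157, 158, 160, 161, 163, 164, 165.
n = 20.
(a) r = 5.75; between ranks 5 (108) and 6 (117): 114.75.
(b) r = 5.25; between ranks 5 (108) and 6 (117): 110.25.
|114.75 − 110.25| = 4.5.

4.50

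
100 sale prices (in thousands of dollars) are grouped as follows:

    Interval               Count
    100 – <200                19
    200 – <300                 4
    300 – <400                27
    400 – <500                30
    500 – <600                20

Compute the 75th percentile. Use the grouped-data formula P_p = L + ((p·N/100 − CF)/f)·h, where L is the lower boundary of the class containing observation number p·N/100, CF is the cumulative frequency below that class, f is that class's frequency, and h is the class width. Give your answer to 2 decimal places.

483.33

N = 100; target position k = 75/100 · 100 = 75.
Cumulative frequencies: 19, 23, 50, 80, 100.
Observation 75 falls in the class 400 – <500.
L = 400, CF = 50, f = 30, h = 100.
P75 = 400 + ((75 − 50)/30)·100 = 400 + 83.3333 = 483.333.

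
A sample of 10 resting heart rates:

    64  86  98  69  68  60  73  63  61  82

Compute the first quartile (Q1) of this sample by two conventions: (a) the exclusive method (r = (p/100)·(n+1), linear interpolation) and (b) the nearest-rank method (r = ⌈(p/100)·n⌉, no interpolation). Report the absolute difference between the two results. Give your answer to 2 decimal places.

0.50

Sorted: 60, 61, 63, 64, 68, 69, 73, 82, 86, 98.
n = 10.
(a) r = 2.75; between ranks 2 (61) and 3 (63): 62.5.
(b) the nearest-rank method: rank 3 → 63.
|62.5 − 63| = 0.5.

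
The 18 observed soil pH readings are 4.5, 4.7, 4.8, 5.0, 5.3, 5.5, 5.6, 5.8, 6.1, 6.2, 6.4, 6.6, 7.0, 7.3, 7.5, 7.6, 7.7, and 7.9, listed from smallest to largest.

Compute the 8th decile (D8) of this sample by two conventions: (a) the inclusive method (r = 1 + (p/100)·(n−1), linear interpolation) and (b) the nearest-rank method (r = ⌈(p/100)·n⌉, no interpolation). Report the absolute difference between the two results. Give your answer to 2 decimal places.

0.08

n = 18.
(a) r = 14.6; between ranks 14 (7.3) and 15 (7.5): 7.42.
(b) the nearest-rank method: rank 15 → 7.5.
|7.42 − 7.5| = 0.08.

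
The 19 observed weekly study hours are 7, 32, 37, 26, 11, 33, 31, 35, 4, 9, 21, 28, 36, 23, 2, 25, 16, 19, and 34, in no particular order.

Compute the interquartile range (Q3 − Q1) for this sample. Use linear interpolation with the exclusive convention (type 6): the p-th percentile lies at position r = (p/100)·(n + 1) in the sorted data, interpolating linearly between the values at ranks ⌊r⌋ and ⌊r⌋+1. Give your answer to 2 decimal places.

22.00

Sorted: 2, 4, 7, 9, 11, 16, 19, 21, 23, 25, 26, 28, 31, 32, 33, 34, 35, 36, 37.
n = 19.
P25: r = 5 (integer) → 11.
P75: r = 15 (integer) → 33.
Difference: 33 − 11 = 22.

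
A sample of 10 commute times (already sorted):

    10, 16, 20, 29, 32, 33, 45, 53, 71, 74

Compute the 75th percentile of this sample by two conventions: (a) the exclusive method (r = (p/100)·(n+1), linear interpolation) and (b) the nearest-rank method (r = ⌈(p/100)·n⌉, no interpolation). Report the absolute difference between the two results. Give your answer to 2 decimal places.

4.50

n = 10.
(a) r = 8.25; between ranks 8 (53) and 9 (71): 57.5.
(b) the nearest-rank method: rank 8 → 53.
|57.5 − 53| = 4.5.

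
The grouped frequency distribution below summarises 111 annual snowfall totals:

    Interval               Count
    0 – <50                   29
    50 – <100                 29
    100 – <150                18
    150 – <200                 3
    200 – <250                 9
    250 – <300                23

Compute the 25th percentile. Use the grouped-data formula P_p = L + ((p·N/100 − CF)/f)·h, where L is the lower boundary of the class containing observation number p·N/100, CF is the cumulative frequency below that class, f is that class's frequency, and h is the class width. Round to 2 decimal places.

47.84

N = 111; target position k = 25/100 · 111 = 27.75.
Cumulative frequencies: 29, 58, 76, 79, 88, 111.
Observation 27.75 falls in the class 0 – <50.
L = 0, CF = 0, f = 29, h = 50.
P25 = 0 + ((27.75 − 0)/29)·50 = 0 + 47.8448 = 47.8448.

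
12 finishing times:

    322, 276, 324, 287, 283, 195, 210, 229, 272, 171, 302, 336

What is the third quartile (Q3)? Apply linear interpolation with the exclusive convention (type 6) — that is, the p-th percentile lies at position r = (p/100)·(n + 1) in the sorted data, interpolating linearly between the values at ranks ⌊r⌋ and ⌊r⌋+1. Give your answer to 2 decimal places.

317.00

Sorted: 171, 195, 210, 229, 272, 276, 283, 287, 302, 322, 324, 336.
n = 12.
r = (75/100)·(12 + 1) = 9.75.
Rank 9 is 302 and rank 10 is 322.
Interpolate: 302 + 0.75·(322 − 302) = 302 + 0.75·20 = 317.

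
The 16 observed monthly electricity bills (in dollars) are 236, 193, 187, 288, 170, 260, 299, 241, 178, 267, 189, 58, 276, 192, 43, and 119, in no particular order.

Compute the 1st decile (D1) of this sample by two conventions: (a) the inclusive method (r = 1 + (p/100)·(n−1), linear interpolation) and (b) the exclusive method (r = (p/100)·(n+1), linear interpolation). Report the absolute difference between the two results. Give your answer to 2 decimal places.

35.00

Sorted: 43, 58, 119, 170, 178, 187, 189, 192, 193, 236, 241, 260, 267, 276, 288, 299.
n = 16.
(a) r = 2.5; between ranks 2 (58) and 3 (119): 88.5.
(b) r = 1.7; between ranks 1 (43) and 2 (58): 53.5.
|88.5 − 53.5| = 35.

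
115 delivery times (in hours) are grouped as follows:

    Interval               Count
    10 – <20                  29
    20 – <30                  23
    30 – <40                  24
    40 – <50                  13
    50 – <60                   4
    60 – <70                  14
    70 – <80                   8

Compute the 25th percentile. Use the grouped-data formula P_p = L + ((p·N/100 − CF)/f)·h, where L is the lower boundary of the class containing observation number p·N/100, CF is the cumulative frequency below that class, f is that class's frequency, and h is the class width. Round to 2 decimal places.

19.91

N = 115; target position k = 25/100 · 115 = 28.75.
Cumulative frequencies: 29, 52, 76, 89, 93, 107, 115.
Observation 28.75 falls in the class 10 – <20.
L = 10, CF = 0, f = 29, h = 10.
P25 = 10 + ((28.75 − 0)/29)·10 = 10 + 9.91379 = 19.9138.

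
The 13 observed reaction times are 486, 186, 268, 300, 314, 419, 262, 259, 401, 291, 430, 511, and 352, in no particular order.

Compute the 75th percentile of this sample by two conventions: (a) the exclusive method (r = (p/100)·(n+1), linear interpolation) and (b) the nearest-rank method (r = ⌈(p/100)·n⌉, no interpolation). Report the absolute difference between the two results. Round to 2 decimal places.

5.50

Sorted: 186, 259, 262, 268, 291, 300, 314, 352, 401, 419, 430, 486, 511.
n = 13.
(a) r = 10.5; between ranks 10 (419) and 11 (430): 424.5.
(b) the nearest-rank method: rank 10 → 419.
|424.5 − 419| = 5.5.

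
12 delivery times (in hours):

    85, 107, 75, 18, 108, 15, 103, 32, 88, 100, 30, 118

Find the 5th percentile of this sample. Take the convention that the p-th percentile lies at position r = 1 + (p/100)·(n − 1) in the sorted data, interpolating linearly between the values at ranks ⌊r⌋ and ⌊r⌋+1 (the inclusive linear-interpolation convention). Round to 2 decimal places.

16.65

Sorted: 15, 18, 30, 32, 75, 85, 88, 100, 103, 107, 108, 118.
n = 12.
r = 1 + (5/100)·(12 − 1) = 1 + 0.55 = 1.55.
Rank 1 is 15 and rank 2 is 18.
Interpolate: 15 + 0.55·(18 − 15) = 15 + 0.55·3 = 16.65.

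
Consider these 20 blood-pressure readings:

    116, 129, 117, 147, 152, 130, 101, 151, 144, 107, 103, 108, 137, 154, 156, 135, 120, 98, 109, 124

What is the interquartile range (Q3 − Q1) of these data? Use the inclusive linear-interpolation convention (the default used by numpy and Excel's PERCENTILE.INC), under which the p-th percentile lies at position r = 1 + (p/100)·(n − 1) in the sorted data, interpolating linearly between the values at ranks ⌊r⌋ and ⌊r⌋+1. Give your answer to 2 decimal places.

Sorted: 98, 101, 103, 107, 108, 109, 116, 117, 120, 124, 129, 130, 135, 137, 144, 147, 151, 152, 154, 156.
n = 20.
P25: r = 5.75; ranks 5–6 are 108, 109; interpolating gives 108.75.
P75: r = 15.25; ranks 15–16 are 144, 147; interpolating gives 144.75.
Difference: 144.75 − 108.75 = 36.

36.00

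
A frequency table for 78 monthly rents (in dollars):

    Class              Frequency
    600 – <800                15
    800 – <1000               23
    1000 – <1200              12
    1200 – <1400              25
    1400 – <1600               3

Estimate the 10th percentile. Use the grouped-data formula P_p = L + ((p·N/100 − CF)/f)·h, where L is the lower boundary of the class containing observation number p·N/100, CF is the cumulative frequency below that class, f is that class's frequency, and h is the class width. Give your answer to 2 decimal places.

N = 78; target position k = 10/100 · 78 = 7.8.
Cumulative frequencies: 15, 38, 50, 75, 78.
Observation 7.8 falls in the class 600 – <800.
L = 600, CF = 0, f = 15, h = 200.
P10 = 600 + ((7.8 − 0)/15)·200 = 600 + 104 = 704.

704.00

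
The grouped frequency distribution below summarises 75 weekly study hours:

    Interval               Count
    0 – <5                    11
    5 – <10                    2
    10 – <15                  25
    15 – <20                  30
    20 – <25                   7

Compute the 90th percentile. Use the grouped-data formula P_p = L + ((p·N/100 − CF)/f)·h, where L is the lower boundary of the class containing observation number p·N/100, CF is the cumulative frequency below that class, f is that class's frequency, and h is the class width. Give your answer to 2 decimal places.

19.92

N = 75; target position k = 90/100 · 75 = 67.5.
Cumulative frequencies: 11, 13, 38, 68, 75.
Observation 67.5 falls in the class 15 – <20.
L = 15, CF = 38, f = 30, h = 5.
P90 = 15 + ((67.5 − 38)/30)·5 = 15 + 4.91667 = 19.9167.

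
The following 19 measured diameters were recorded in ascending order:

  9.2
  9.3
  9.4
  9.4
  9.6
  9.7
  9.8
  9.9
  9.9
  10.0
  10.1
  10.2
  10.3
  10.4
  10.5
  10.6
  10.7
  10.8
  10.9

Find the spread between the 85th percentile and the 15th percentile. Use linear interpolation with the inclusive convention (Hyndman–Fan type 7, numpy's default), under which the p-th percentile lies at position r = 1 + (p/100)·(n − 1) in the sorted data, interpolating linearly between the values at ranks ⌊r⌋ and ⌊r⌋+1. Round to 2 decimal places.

1.23

n = 19.
P15: r = 3.7; ranks 3–4 are 9.4, 9.4; interpolating gives 9.4.
P85: r = 16.3; ranks 16–17 are 10.6, 10.7; interpolating gives 10.63.
Difference: 10.63 − 9.4 = 1.23.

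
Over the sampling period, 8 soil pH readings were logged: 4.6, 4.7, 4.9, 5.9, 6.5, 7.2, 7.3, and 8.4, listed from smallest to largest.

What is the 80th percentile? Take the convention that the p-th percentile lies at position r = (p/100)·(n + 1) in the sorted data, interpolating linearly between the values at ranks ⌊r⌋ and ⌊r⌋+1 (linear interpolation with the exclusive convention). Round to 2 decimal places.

n = 8.
r = (80/100)·(8 + 1) = 7.2.
Rank 7 is 7.3 and rank 8 is 8.4.
Interpolate: 7.3 + 0.2·(8.4 − 7.3) = 7.3 + 0.2·1.1 = 7.52.

7.52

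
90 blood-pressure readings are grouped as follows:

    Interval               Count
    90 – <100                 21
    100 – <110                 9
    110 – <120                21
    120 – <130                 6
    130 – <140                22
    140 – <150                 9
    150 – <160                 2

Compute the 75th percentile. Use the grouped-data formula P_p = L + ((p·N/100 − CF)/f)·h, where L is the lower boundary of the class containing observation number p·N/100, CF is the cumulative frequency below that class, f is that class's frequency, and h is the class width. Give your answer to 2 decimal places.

134.77

N = 90; target position k = 75/100 · 90 = 67.5.
Cumulative frequencies: 21, 30, 51, 57, 79, 88, 90.
Observation 67.5 falls in the class 130 – <140.
L = 130, CF = 57, f = 22, h = 10.
P75 = 130 + ((67.5 − 57)/22)·10 = 130 + 4.77273 = 134.773.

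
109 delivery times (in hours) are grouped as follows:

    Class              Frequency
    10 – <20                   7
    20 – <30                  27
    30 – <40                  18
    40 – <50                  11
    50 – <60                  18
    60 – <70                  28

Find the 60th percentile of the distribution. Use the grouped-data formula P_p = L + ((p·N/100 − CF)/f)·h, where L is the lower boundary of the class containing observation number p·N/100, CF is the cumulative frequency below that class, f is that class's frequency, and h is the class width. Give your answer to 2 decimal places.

N = 109; target position k = 60/100 · 109 = 65.4.
Cumulative frequencies: 7, 34, 52, 63, 81, 109.
Observation 65.4 falls in the class 50 – <60.
L = 50, CF = 63, f = 18, h = 10.
P60 = 50 + ((65.4 − 63)/18)·10 = 50 + 1.33333 = 51.3333.

51.33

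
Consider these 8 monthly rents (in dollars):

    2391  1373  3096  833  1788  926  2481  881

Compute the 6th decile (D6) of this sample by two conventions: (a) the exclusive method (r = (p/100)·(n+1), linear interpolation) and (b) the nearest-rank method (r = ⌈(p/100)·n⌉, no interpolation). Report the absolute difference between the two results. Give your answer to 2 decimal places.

241.20

Sorted: 833, 881, 926, 1373, 1788, 2391, 2481, 3096.
n = 8.
(a) r = 5.4; between ranks 5 (1788) and 6 (2391): 2029.2.
(b) the nearest-rank method: rank 5 → 1788.
|2029.2 − 1788| = 241.2.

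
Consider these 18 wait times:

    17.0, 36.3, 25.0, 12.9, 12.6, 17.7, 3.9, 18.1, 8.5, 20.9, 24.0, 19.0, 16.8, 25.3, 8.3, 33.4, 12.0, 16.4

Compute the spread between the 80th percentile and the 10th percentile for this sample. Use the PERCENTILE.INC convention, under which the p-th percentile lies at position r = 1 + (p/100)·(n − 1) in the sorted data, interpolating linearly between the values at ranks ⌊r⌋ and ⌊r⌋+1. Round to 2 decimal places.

Sorted: 3.9, 8.3, 8.5, 12.0, 12.6, 12.9, 16.4, 16.8, 17.0, 17.7, 18.1, 19.0, 20.9, 24.0, 25.0, 25.3, 33.4, 36.3.
n = 18.
P10: r = 2.7; ranks 2–3 are 8.3, 8.5; interpolating gives 8.44.
P80: r = 14.6; ranks 14–15 are 24.0, 25.0; interpolating gives 24.6.
Difference: 24.6 − 8.44 = 16.16.

16.16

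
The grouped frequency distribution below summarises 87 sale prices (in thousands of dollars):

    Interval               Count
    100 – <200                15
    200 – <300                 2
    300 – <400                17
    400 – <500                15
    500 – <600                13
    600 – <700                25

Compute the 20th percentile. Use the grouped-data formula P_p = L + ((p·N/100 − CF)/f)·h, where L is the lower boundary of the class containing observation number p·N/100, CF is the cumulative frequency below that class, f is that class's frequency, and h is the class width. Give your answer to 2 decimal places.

N = 87; target position k = 20/100 · 87 = 17.4.
Cumulative frequencies: 15, 17, 34, 49, 62, 87.
Observation 17.4 falls in the class 300 – <400.
L = 300, CF = 17, f = 17, h = 100.
P20 = 300 + ((17.4 − 17)/17)·100 = 300 + 2.35294 = 302.353.

302.35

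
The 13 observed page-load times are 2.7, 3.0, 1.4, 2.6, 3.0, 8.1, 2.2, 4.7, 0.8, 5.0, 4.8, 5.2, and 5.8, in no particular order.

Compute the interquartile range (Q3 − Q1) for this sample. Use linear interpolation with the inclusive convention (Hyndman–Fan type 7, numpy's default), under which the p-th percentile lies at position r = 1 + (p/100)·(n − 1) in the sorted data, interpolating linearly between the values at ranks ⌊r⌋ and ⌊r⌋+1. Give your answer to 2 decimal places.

Sorted: 0.8, 1.4, 2.2, 2.6, 2.7, 3.0, 3.0, 4.7, 4.8, 5.0, 5.2, 5.8, 8.1.
n = 13.
P25: r = 4 (integer) → 2.6.
P75: r = 10 (integer) → 5.
Difference: 5 − 2.6 = 2.4.

2.40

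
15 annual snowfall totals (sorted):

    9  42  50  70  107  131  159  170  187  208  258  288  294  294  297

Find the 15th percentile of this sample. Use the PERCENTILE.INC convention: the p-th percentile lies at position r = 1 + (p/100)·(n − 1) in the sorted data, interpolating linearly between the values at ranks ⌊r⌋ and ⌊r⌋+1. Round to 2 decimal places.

52.00

n = 15.
r = 1 + (15/100)·(15 − 1) = 1 + 2.1 = 3.1.
Rank 3 is 50 and rank 4 is 70.
Interpolate: 50 + 0.1·(70 − 50) = 50 + 0.1·20 = 52.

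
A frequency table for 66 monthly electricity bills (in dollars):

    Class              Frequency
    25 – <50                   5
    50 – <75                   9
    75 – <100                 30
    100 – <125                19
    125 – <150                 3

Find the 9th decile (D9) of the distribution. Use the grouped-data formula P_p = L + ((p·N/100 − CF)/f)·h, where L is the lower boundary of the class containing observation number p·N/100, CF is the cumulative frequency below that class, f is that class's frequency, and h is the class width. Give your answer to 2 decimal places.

N = 66; target position k = 90/100 · 66 = 59.4.
Cumulative frequencies: 5, 14, 44, 63, 66.
Observation 59.4 falls in the class 100 – <125.
L = 100, CF = 44, f = 19, h = 25.
P90 = 100 + ((59.4 − 44)/19)·25 = 100 + 20.2632 = 120.263.

120.26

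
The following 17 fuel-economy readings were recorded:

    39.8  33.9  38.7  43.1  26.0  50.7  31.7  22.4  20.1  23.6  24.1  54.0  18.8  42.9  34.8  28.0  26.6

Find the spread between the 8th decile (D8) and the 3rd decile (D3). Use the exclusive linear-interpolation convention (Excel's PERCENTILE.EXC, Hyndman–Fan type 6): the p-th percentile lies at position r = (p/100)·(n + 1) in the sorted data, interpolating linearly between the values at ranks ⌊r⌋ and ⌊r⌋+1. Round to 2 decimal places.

18.12

Sorted: 18.8, 20.1, 22.4, 23.6, 24.1, 26.0, 26.6, 28.0, 31.7, 33.9, 34.8, 38.7, 39.8, 42.9, 43.1, 50.7, 54.0.
n = 17.
P30: r = 5.4; ranks 5–6 are 24.1, 26.0; interpolating gives 24.86.
P80: r = 14.4; ranks 14–15 are 42.9, 43.1; interpolating gives 42.98.
Difference: 42.98 − 24.86 = 18.12.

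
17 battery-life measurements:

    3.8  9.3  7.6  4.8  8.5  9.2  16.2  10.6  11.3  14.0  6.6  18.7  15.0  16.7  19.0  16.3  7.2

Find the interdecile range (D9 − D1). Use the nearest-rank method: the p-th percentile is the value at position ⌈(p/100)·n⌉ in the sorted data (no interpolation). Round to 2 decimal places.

Sorted: 3.8, 4.8, 6.6, 7.2, 7.6, 8.5, 9.2, 9.3, 10.6, 11.3, 14.0, 15.0, 16.2, 16.3, 16.7, 18.7, 19.0.
n = 17.
P10: rank ⌈10/100·17⌉ = 2 → 4.8.
P90: rank ⌈90/100·17⌉ = 16 → 18.7.
Difference: 18.7 − 4.8 = 13.9.

13.90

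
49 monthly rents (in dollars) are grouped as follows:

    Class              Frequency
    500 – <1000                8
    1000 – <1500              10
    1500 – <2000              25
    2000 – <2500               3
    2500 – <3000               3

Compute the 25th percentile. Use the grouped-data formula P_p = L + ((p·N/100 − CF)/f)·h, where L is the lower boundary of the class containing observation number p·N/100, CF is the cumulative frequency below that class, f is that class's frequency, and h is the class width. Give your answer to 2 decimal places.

N = 49; target position k = 25/100 · 49 = 12.25.
Cumulative frequencies: 8, 18, 43, 46, 49.
Observation 12.25 falls in the class 1000 – <1500.
L = 1000, CF = 8, f = 10, h = 500.
P25 = 1000 + ((12.25 − 8)/10)·500 = 1000 + 212.5 = 1212.5.

1212.50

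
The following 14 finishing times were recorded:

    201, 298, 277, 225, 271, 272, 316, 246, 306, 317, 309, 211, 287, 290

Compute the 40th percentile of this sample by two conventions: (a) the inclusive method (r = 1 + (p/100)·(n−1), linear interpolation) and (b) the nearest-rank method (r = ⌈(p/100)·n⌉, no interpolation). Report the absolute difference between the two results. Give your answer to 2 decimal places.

1.00

Sorted: 201, 211, 225, 246, 271, 272, 277, 287, 290, 298, 306, 309, 316, 317.
n = 14.
(a) r = 6.2; between ranks 6 (272) and 7 (277): 273.
(b) the nearest-rank method: rank 6 → 272.
|273 − 272| = 1.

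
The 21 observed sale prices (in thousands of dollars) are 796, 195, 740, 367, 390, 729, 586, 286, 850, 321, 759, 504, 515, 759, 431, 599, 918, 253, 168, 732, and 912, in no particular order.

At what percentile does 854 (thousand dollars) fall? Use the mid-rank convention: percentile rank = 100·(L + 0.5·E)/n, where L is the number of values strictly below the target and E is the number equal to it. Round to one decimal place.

90.5

Sorted: 168, 195, 253, 286, 321, 367, 390, 431, 504, 515, 586, 599, 729, 732, 740, 759, 759, 796, 850, 912, 918.
Count below 854: L = 19; count equal: E = 0; n = 21.
Percentile rank = 100·(19 + 0.5·0)/21 = 100·19/21 = 90.48.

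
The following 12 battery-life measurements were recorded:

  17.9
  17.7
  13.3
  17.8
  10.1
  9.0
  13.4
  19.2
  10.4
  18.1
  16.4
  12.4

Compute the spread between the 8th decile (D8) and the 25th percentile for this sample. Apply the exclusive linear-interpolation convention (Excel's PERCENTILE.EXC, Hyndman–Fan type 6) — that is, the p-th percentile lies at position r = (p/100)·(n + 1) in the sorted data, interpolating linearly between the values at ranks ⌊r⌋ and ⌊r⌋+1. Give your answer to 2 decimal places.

7.08

Sorted: 9.0, 10.1, 10.4, 12.4, 13.3, 13.4, 16.4, 17.7, 17.8, 17.9, 18.1, 19.2.
n = 12.
P25: r = 3.25; ranks 3–4 are 10.4, 12.4; interpolating gives 10.9.
P80: r = 10.4; ranks 10–11 are 17.9, 18.1; interpolating gives 17.98.
Difference: 17.98 − 10.9 = 7.08.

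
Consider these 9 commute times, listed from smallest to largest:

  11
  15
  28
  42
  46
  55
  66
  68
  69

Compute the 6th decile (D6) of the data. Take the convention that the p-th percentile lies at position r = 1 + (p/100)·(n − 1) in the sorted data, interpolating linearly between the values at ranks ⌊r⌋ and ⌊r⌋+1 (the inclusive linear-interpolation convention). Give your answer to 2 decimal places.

n = 9.
r = 1 + (60/100)·(9 − 1) = 1 + 4.8 = 5.8.
Rank 5 is 46 and rank 6 is 55.
Interpolate: 46 + 0.8·(55 − 46) = 46 + 0.8·9 = 53.2.

53.20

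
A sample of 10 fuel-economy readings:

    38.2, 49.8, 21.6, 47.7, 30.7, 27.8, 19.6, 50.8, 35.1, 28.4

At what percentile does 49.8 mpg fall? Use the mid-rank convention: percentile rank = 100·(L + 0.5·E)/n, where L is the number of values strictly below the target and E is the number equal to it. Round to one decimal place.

Sorted: 19.6, 21.6, 27.8, 28.4, 30.7, 35.1, 38.2, 47.7, 49.8, 50.8.
Count below 49.8: L = 8; count equal: E = 1; n = 10.
Percentile rank = 100·(8 + 0.5·1)/10 = 100·8.5/10 = 85.

85.0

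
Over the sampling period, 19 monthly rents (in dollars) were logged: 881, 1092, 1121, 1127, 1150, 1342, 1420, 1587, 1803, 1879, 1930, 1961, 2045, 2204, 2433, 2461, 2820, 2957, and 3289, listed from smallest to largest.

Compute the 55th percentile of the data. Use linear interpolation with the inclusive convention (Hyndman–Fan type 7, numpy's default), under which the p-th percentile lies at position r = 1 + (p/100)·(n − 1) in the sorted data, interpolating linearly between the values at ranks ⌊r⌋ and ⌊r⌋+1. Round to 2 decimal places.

n = 19.
r = 1 + (55/100)·(19 − 1) = 1 + 9.9 = 10.9.
Rank 10 is 1879 and rank 11 is 1930.
Interpolate: 1879 + 0.9·(1930 − 1879) = 1879 + 0.9·51 = 1924.9.

1924.90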